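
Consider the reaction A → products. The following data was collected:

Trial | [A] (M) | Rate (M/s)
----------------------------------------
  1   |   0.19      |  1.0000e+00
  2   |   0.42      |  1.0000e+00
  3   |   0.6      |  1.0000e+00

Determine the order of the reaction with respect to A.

zeroth order (0)

Step 1: Compare trials - when concentration changes, rate stays constant.
Step 2: rate₂/rate₁ = 1.0000e+00/1.0000e+00 = 1
Step 3: [A]₂/[A]₁ = 0.42/0.19 = 2.211
Step 4: Since rate ratio ≈ (conc ratio)^0, the reaction is zeroth order.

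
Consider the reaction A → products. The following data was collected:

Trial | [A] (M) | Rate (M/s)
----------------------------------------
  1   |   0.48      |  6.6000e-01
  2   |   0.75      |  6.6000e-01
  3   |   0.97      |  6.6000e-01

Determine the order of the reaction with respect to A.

zeroth order (0)

Step 1: Compare trials - when concentration changes, rate stays constant.
Step 2: rate₂/rate₁ = 6.6000e-01/6.6000e-01 = 1
Step 3: [A]₂/[A]₁ = 0.75/0.48 = 1.562
Step 4: Since rate ratio ≈ (conc ratio)^0, the reaction is zeroth order.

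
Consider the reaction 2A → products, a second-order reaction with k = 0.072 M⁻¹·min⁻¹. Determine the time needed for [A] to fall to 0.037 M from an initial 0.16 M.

288.6 min

Step 1: For second-order: t = (1/[A] - 1/[A]₀)/k
Step 2: t = (1/0.037 - 1/0.16)/0.072
Step 3: t = (27.03 - 6.25)/0.072
Step 4: t = 20.78/0.072 = 288.6 min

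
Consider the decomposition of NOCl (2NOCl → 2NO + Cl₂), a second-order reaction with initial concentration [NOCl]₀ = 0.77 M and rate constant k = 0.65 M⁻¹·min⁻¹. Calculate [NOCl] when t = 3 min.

0.3078 M

Step 1: For a second-order reaction: 1/[NOCl] = 1/[NOCl]₀ + kt
Step 2: 1/[NOCl] = 1/0.77 + 0.65 × 3
Step 3: 1/[NOCl] = 1.299 + 1.95 = 3.249
Step 4: [NOCl] = 1/3.249 = 0.3078 M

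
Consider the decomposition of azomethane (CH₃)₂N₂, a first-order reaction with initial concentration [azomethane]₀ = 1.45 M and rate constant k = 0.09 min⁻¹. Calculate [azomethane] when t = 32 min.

0.0814 M

Step 1: For a first-order reaction: [azomethane] = [azomethane]₀ × e^(-kt)
Step 2: [azomethane] = 1.45 × e^(-0.09 × 32)
Step 3: [azomethane] = 1.45 × e^(-2.88)
Step 4: [azomethane] = 1.45 × 0.0561348 = 0.0814 M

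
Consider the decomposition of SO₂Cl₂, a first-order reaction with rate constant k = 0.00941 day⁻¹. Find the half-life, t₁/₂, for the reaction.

73.66 day

Step 1: For a first-order reaction, t₁/₂ = ln(2)/k
Step 2: t₁/₂ = ln(2)/0.00941
Step 3: t₁/₂ = 0.6931/0.00941 = 73.66 day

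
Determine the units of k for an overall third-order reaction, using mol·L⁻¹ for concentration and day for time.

(mol·L⁻¹)⁻²·day⁻¹

Step 1: For overall order n, rate = k × (concentration)^n.
Step 2: Rate has units mol·L⁻¹·day⁻¹; concentration term has units (mol·L⁻¹)^3.
Step 3: k = rate / (concentration)^n, so units of k = (mol·L⁻¹)^(1-3)·day⁻¹ = (mol·L⁻¹)⁻²·day⁻¹.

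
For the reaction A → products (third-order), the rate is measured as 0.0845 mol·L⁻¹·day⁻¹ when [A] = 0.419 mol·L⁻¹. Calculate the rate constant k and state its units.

1.149 (mol·L⁻¹)⁻²·day⁻¹

Step 1: rate = k[A]^3, so k = rate / [A]^3.
Step 2: k = 0.0845 / (0.419)^3 = 0.0845 / 0.07356.
Step 3: k = 1.149 (mol·L⁻¹)⁻²·day⁻¹.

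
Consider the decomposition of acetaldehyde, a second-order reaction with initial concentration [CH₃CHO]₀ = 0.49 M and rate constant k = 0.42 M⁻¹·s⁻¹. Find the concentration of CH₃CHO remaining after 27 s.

0.07473 M

Step 1: For a second-order reaction: 1/[CH₃CHO] = 1/[CH₃CHO]₀ + kt
Step 2: 1/[CH₃CHO] = 1/0.49 + 0.42 × 27
Step 3: 1/[CH₃CHO] = 2.041 + 11.34 = 13.38
Step 4: [CH₃CHO] = 1/13.38 = 0.07473 M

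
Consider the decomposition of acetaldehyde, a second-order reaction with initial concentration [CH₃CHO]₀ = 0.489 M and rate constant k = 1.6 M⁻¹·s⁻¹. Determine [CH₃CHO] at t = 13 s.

0.04377 M

Step 1: For a second-order reaction: 1/[CH₃CHO] = 1/[CH₃CHO]₀ + kt
Step 2: 1/[CH₃CHO] = 1/0.489 + 1.6 × 13
Step 3: 1/[CH₃CHO] = 2.045 + 20.8 = 22.84
Step 4: [CH₃CHO] = 1/22.84 = 0.04377 M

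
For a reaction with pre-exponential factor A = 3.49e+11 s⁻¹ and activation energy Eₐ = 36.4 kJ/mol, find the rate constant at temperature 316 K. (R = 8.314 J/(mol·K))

3.36e+05 s⁻¹

Step 1: Use the Arrhenius equation: k = A × exp(-Eₐ/RT)
Step 2: Convert Eₐ to J/mol: 36.4 kJ/mol = 36400 J/mol
Step 3: Calculate the exponent: -Eₐ/(RT) = -36400/(8.314 × 316) = -13.85493
Step 4: k = 3.49e+11 × exp(-13.85493)
Step 5: k = 3.49e+11 × 9.61347e-07 = 3.3551e+05 s⁻¹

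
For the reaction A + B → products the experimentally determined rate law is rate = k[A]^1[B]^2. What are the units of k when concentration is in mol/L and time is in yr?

(mol/L)⁻²·yr⁻¹

Step 1: Overall order = 1 + 2 = 3.
Step 2: rate has units mol/L·yr⁻¹; [A]^1[B]^2 has units (mol/L)^3.
Step 3: k = rate/([A]^1[B]^2), so units of k = (mol/L)^(1-3)·yr⁻¹ = (mol/L)⁻²·yr⁻¹.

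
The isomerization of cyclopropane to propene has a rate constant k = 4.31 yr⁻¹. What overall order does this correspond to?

first order (1)

Step 1: The units of k for an nth-order reaction are (concentration)^(1-n)·(time)⁻¹.
Step 2: Here k has units yr⁻¹, so the concentration exponent is 0.
Step 3: 1 - n = 0 ⇒ n = 1. The reaction is first order.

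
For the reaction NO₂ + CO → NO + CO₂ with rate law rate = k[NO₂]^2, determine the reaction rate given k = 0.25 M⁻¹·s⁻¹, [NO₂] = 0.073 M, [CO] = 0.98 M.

0.001332 M/s

Step 1: The rate law is rate = k[NO₂]^2
Step 2: Note that the rate does not depend on [CO] (zero order in CO).
Step 3: rate = 0.25 × (0.073)^2 = 0.00133225 M/s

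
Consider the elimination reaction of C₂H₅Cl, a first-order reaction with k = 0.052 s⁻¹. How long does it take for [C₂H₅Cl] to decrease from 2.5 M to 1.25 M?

13.33 s

Step 1: For first-order: t = ln([C₂H₅Cl]₀/[C₂H₅Cl])/k
Step 2: t = ln(2.5/1.25)/0.052
Step 3: t = ln(2)/0.052
Step 4: t = 0.6931/0.052 = 13.33 s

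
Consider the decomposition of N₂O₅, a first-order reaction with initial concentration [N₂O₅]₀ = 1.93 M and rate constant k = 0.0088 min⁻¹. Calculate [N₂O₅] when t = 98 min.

0.8147 M

Step 1: For a first-order reaction: [N₂O₅] = [N₂O₅]₀ × e^(-kt)
Step 2: [N₂O₅] = 1.93 × e^(-0.0088 × 98)
Step 3: [N₂O₅] = 1.93 × e^(-0.8624)
Step 4: [N₂O₅] = 1.93 × 0.422148 = 0.8147 M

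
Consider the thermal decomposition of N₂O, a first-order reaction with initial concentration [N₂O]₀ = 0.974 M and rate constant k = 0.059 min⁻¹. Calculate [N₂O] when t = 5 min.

0.7252 M

Step 1: For a first-order reaction: [N₂O] = [N₂O]₀ × e^(-kt)
Step 2: [N₂O] = 0.974 × e^(-0.059 × 5)
Step 3: [N₂O] = 0.974 × e^(-0.295)
Step 4: [N₂O] = 0.974 × 0.744532 = 0.7252 M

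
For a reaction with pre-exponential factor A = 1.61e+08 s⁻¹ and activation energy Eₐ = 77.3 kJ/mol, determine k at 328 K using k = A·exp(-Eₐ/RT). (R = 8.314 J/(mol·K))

7.87e-05 s⁻¹

Step 1: Use the Arrhenius equation: k = A × exp(-Eₐ/RT)
Step 2: Convert Eₐ to J/mol: 77.3 kJ/mol = 77300 J/mol
Step 3: Calculate the exponent: -Eₐ/(RT) = -77300/(8.314 × 328) = -28.34625
Step 4: k = 1.61e+08 × exp(-28.34625)
Step 5: k = 1.61e+08 × 4.89080e-13 = 7.8742e-05 s⁻¹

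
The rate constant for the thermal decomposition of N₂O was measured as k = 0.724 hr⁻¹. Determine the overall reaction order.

first order (1)

Step 1: The units of k for an nth-order reaction are (concentration)^(1-n)·(time)⁻¹.
Step 2: Here k has units hr⁻¹, so the concentration exponent is 0.
Step 3: 1 - n = 0 ⇒ n = 1. The reaction is first order.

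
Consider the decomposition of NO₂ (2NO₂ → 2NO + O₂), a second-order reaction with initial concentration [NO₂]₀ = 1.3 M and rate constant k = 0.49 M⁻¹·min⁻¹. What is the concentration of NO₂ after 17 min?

0.1099 M

Step 1: For a second-order reaction: 1/[NO₂] = 1/[NO₂]₀ + kt
Step 2: 1/[NO₂] = 1/1.3 + 0.49 × 17
Step 3: 1/[NO₂] = 0.7692 + 8.33 = 9.099
Step 4: [NO₂] = 1/9.099 = 0.1099 M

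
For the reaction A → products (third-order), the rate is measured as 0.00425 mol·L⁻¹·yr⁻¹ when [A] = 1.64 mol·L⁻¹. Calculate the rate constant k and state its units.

0.0009635 (mol·L⁻¹)⁻²·yr⁻¹

Step 1: rate = k[A]^3, so k = rate / [A]^3.
Step 2: k = 0.00425 / (1.64)^3 = 0.00425 / 4.411.
Step 3: k = 0.0009635 (mol·L⁻¹)⁻²·yr⁻¹.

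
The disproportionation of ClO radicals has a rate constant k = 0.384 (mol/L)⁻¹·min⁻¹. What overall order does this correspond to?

second order (2)

Step 1: The units of k for an nth-order reaction are (concentration)^(1-n)·(time)⁻¹.
Step 2: Here k has units (mol/L)⁻¹·min⁻¹, so the concentration exponent is -1.
Step 3: 1 - n = -1 ⇒ n = 2. The reaction is second order.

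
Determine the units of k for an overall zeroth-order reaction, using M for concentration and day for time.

M·day⁻¹

Step 1: For overall order n, rate = k × (concentration)^n.
Step 2: Rate has units M·day⁻¹; concentration term has units M^0.
Step 3: k = rate / (concentration)^n, so units of k = M^(1-0)·day⁻¹ = M·day⁻¹.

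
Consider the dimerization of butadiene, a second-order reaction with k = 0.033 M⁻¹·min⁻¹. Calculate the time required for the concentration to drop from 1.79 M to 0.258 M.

100.5 min

Step 1: For second-order: t = (1/[C₄H₆] - 1/[C₄H₆]₀)/k
Step 2: t = (1/0.258 - 1/1.79)/0.033
Step 3: t = (3.876 - 0.5587)/0.033
Step 4: t = 3.317/0.033 = 100.5 min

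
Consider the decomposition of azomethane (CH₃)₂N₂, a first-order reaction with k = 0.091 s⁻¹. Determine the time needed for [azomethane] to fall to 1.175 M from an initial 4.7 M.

15.23 s

Step 1: For first-order: t = ln([azomethane]₀/[azomethane])/k
Step 2: t = ln(4.7/1.175)/0.091
Step 3: t = ln(4)/0.091
Step 4: t = 1.386/0.091 = 15.23 s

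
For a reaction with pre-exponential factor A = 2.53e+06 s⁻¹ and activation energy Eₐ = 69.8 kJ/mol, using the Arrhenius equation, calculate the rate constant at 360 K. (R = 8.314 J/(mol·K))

1.88e-04 s⁻¹

Step 1: Use the Arrhenius equation: k = A × exp(-Eₐ/RT)
Step 2: Convert Eₐ to J/mol: 69.8 kJ/mol = 69800 J/mol
Step 3: Calculate the exponent: -Eₐ/(RT) = -69800/(8.314 × 360) = -23.32077
Step 4: k = 2.53e+06 × exp(-23.32077)
Step 5: k = 2.53e+06 × 7.44592e-11 = 1.8838e-04 s⁻¹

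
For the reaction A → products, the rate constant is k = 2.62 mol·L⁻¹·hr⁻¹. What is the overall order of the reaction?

zeroth order (0)

Step 1: The units of k for an nth-order reaction are (concentration)^(1-n)·(time)⁻¹.
Step 2: Here k has units mol·L⁻¹·hr⁻¹, so the concentration exponent is 1.
Step 3: 1 - n = 1 ⇒ n = 0. The reaction is zeroth order.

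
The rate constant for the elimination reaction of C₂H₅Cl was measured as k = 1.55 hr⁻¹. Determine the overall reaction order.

first order (1)

Step 1: The units of k for an nth-order reaction are (concentration)^(1-n)·(time)⁻¹.
Step 2: Here k has units hr⁻¹, so the concentration exponent is 0.
Step 3: 1 - n = 0 ⇒ n = 1. The reaction is first order.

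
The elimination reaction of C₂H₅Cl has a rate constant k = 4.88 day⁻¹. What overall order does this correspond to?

first order (1)

Step 1: The units of k for an nth-order reaction are (concentration)^(1-n)·(time)⁻¹.
Step 2: Here k has units day⁻¹, so the concentration exponent is 0.
Step 3: 1 - n = 0 ⇒ n = 1. The reaction is first order.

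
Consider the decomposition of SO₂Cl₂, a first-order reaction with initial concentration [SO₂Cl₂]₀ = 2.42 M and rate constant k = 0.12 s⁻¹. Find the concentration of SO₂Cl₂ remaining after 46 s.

0.009694 M

Step 1: For a first-order reaction: [SO₂Cl₂] = [SO₂Cl₂]₀ × e^(-kt)
Step 2: [SO₂Cl₂] = 2.42 × e^(-0.12 × 46)
Step 3: [SO₂Cl₂] = 2.42 × e^(-5.52)
Step 4: [SO₂Cl₂] = 2.42 × 0.00400585 = 0.009694 M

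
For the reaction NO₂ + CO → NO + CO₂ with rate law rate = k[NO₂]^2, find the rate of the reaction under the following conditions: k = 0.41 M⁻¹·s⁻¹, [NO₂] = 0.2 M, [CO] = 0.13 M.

0.0164 M/s

Step 1: The rate law is rate = k[NO₂]^2
Step 2: Note that the rate does not depend on [CO] (zero order in CO).
Step 3: rate = 0.41 × (0.2)^2 = 0.0164 M/s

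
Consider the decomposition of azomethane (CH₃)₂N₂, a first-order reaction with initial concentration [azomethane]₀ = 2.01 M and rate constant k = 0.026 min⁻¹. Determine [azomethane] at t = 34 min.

0.8304 M

Step 1: For a first-order reaction: [azomethane] = [azomethane]₀ × e^(-kt)
Step 2: [azomethane] = 2.01 × e^(-0.026 × 34)
Step 3: [azomethane] = 2.01 × e^(-0.884)
Step 4: [azomethane] = 2.01 × 0.413127 = 0.8304 M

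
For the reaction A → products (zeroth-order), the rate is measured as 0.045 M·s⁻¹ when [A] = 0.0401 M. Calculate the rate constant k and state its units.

0.045 M·s⁻¹

Step 1: For a zeroth-order reaction, rate = k (independent of concentration).
Step 2: k = rate = 0.045 M·s⁻¹.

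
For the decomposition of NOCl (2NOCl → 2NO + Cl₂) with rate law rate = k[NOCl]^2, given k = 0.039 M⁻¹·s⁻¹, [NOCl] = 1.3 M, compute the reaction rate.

0.06591 M/s

Step 1: Identify the rate law: rate = k[NOCl]^2
Step 2: Substitute values: rate = 0.039 × (1.3)^2
Step 3: Calculate: rate = 0.039 × 1.69 = 0.06591 M/s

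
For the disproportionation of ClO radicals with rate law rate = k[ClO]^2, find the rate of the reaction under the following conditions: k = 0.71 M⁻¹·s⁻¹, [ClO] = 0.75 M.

0.3994 M/s

Step 1: Identify the rate law: rate = k[ClO]^2
Step 2: Substitute values: rate = 0.71 × (0.75)^2
Step 3: Calculate: rate = 0.71 × 0.5625 = 0.399375 M/s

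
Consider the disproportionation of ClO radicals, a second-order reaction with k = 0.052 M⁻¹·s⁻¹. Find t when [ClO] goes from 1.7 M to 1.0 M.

7.919 s

Step 1: For second-order: t = (1/[ClO] - 1/[ClO]₀)/k
Step 2: t = (1/1.0 - 1/1.7)/0.052
Step 3: t = (1 - 0.5882)/0.052
Step 4: t = 0.4118/0.052 = 7.919 s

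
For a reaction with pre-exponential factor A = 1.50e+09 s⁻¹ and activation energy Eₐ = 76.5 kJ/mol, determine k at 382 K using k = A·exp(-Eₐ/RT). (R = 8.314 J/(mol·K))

5.19e-02 s⁻¹

Step 1: Use the Arrhenius equation: k = A × exp(-Eₐ/RT)
Step 2: Convert Eₐ to J/mol: 76.5 kJ/mol = 76500 J/mol
Step 3: Calculate the exponent: -Eₐ/(RT) = -76500/(8.314 × 382) = -24.08730
Step 4: k = 1.50e+09 × exp(-24.08730)
Step 5: k = 1.50e+09 × 3.45954e-11 = 5.1893e-02 s⁻¹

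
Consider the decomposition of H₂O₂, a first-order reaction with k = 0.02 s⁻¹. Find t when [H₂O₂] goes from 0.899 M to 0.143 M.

91.92 s

Step 1: For first-order: t = ln([H₂O₂]₀/[H₂O₂])/k
Step 2: t = ln(0.899/0.143)/0.02
Step 3: t = ln(6.287)/0.02
Step 4: t = 1.838/0.02 = 91.92 s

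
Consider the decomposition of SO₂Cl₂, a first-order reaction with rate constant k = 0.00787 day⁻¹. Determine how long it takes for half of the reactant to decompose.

88.07 day

Step 1: For a first-order reaction, t₁/₂ = ln(2)/k
Step 2: t₁/₂ = ln(2)/0.00787
Step 3: t₁/₂ = 0.6931/0.00787 = 88.07 day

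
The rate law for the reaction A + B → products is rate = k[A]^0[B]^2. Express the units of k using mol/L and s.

(mol/L)⁻¹·s⁻¹

Step 1: Overall order = 0 + 2 = 2.
Step 2: rate has units mol/L·s⁻¹; [A]^0[B]^2 has units (mol/L)^2.
Step 3: k = rate/([A]^0[B]^2), so units of k = (mol/L)^(1-2)·s⁻¹ = (mol/L)⁻¹·s⁻¹.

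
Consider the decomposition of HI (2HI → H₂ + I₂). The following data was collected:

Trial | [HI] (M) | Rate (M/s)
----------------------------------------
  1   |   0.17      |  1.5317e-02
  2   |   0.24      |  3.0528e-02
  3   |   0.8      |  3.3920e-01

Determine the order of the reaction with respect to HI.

second order (2)

Step 1: Compare trials to find order n where rate₂/rate₁ = ([HI]₂/[HI]₁)^n
Step 2: rate₂/rate₁ = 3.0528e-02/1.5317e-02 = 1.993
Step 3: [HI]₂/[HI]₁ = 0.24/0.17 = 1.412
Step 4: n = ln(1.993)/ln(1.412) = 2.00 ≈ 2
Step 5: The reaction is second order in HI.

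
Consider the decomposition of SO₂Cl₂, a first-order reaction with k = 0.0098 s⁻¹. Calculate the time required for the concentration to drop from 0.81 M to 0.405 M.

70.73 s

Step 1: For first-order: t = ln([SO₂Cl₂]₀/[SO₂Cl₂])/k
Step 2: t = ln(0.81/0.405)/0.0098
Step 3: t = ln(2)/0.0098
Step 4: t = 0.6931/0.0098 = 70.73 s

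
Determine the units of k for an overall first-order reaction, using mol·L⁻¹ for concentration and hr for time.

hr⁻¹

Step 1: For overall order n, rate = k × (concentration)^n.
Step 2: Rate has units mol·L⁻¹·hr⁻¹; concentration term has units (mol·L⁻¹)^1.
Step 3: k = rate / (concentration)^n, so units of k = (mol·L⁻¹)^(1-1)·hr⁻¹ = hr⁻¹.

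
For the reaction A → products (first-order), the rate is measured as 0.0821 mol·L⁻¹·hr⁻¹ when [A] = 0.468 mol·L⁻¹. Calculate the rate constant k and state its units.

0.1754 hr⁻¹

Step 1: rate = k[A]^1, so k = rate / [A]^1.
Step 2: k = 0.0821 / (0.468)^1 = 0.0821 / 0.468.
Step 3: k = 0.1754 hr⁻¹.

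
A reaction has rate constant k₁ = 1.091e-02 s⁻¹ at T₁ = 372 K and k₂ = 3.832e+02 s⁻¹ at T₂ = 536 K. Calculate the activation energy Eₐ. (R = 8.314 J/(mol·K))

105.8 kJ/mol

Step 1: Use the two-temperature Arrhenius form: ln(k₂/k₁) = -Eₐ/R × (1/T₂ - 1/T₁)
Step 2: ln(k₂/k₁) = ln(3.832e+02/1.091e-02) = ln(35123.7) = 10.4666
Step 3: 1/T₂ - 1/T₁ = 1/536 - 1/372 = -8.225004e-04 K⁻¹
Step 4: Eₐ = -R × ln(k₂/k₁) / (1/T₂ - 1/T₁) = -8.314 × 10.4666 / -8.225004e-04
Step 5: Eₐ = 1.0580e+05 J/mol = 105.8 kJ/mol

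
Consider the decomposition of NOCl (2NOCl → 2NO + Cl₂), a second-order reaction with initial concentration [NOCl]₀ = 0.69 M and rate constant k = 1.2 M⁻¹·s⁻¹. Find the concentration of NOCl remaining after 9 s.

0.08164 M

Step 1: For a second-order reaction: 1/[NOCl] = 1/[NOCl]₀ + kt
Step 2: 1/[NOCl] = 1/0.69 + 1.2 × 9
Step 3: 1/[NOCl] = 1.449 + 10.8 = 12.25
Step 4: [NOCl] = 1/12.25 = 0.08164 M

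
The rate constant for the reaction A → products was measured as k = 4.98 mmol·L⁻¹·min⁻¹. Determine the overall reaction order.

zeroth order (0)

Step 1: The units of k for an nth-order reaction are (concentration)^(1-n)·(time)⁻¹.
Step 2: Here k has units mmol·L⁻¹·min⁻¹, so the concentration exponent is 1.
Step 3: 1 - n = 1 ⇒ n = 0. The reaction is zeroth order.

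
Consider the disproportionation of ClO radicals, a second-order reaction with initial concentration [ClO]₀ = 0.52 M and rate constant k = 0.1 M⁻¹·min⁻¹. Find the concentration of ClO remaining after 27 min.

0.2163 M

Step 1: For a second-order reaction: 1/[ClO] = 1/[ClO]₀ + kt
Step 2: 1/[ClO] = 1/0.52 + 0.1 × 27
Step 3: 1/[ClO] = 1.923 + 2.7 = 4.623
Step 4: [ClO] = 1/4.623 = 0.2163 M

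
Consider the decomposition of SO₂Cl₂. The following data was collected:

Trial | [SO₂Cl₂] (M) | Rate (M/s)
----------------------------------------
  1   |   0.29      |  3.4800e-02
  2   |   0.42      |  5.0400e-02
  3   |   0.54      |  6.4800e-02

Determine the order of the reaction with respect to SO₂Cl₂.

first order (1)

Step 1: Compare trials to find order n where rate₂/rate₁ = ([SO₂Cl₂]₂/[SO₂Cl₂]₁)^n
Step 2: rate₂/rate₁ = 5.0400e-02/3.4800e-02 = 1.448
Step 3: [SO₂Cl₂]₂/[SO₂Cl₂]₁ = 0.42/0.29 = 1.448
Step 4: n = ln(1.448)/ln(1.448) = 1.00 ≈ 1
Step 5: The reaction is first order in SO₂Cl₂.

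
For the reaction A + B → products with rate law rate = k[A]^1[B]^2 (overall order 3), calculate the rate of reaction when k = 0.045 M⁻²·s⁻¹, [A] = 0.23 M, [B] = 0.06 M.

3.726e-05 M/s

Step 1: The rate law is rate = k[A]^1[B]^2, overall order = 1+2 = 3
Step 2: Substitute values: rate = 0.045 × (0.23)^1 × (0.06)^2
Step 3: rate = 0.045 × 0.23 × 0.0036 = 3.726e-05 M/s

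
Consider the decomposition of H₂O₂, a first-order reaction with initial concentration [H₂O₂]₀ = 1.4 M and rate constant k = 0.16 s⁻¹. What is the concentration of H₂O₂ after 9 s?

0.3317 M

Step 1: For a first-order reaction: [H₂O₂] = [H₂O₂]₀ × e^(-kt)
Step 2: [H₂O₂] = 1.4 × e^(-0.16 × 9)
Step 3: [H₂O₂] = 1.4 × e^(-1.44)
Step 4: [H₂O₂] = 1.4 × 0.236928 = 0.3317 M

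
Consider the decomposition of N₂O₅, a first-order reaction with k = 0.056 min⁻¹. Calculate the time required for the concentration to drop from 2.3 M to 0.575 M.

24.76 min

Step 1: For first-order: t = ln([N₂O₅]₀/[N₂O₅])/k
Step 2: t = ln(2.3/0.575)/0.056
Step 3: t = ln(4)/0.056
Step 4: t = 1.386/0.056 = 24.76 min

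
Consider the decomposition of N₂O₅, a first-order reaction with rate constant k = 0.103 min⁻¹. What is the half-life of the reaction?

6.73 min

Step 1: For a first-order reaction, t₁/₂ = ln(2)/k
Step 2: t₁/₂ = ln(2)/0.103
Step 3: t₁/₂ = 0.6931/0.103 = 6.73 min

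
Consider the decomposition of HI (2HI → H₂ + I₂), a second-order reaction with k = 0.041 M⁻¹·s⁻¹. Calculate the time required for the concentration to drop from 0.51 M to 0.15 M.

114.8 s

Step 1: For second-order: t = (1/[HI] - 1/[HI]₀)/k
Step 2: t = (1/0.15 - 1/0.51)/0.041
Step 3: t = (6.667 - 1.961)/0.041
Step 4: t = 4.706/0.041 = 114.8 s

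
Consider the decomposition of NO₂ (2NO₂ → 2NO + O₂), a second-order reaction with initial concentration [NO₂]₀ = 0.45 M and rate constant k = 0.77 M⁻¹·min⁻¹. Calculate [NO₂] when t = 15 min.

0.07261 M

Step 1: For a second-order reaction: 1/[NO₂] = 1/[NO₂]₀ + kt
Step 2: 1/[NO₂] = 1/0.45 + 0.77 × 15
Step 3: 1/[NO₂] = 2.222 + 11.55 = 13.77
Step 4: [NO₂] = 1/13.77 = 0.07261 M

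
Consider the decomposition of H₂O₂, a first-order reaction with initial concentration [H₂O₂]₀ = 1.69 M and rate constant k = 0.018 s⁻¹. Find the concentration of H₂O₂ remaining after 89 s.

0.3405 M

Step 1: For a first-order reaction: [H₂O₂] = [H₂O₂]₀ × e^(-kt)
Step 2: [H₂O₂] = 1.69 × e^(-0.018 × 89)
Step 3: [H₂O₂] = 1.69 × e^(-1.602)
Step 4: [H₂O₂] = 1.69 × 0.201493 = 0.3405 M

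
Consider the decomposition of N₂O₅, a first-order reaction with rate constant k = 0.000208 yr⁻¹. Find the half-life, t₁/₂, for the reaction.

3332 yr

Step 1: For a first-order reaction, t₁/₂ = ln(2)/k
Step 2: t₁/₂ = ln(2)/0.000208
Step 3: t₁/₂ = 0.6931/0.000208 = 3332 yr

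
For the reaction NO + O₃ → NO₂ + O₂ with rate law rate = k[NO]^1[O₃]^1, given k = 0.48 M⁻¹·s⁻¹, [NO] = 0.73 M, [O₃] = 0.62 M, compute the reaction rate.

0.2172 M/s

Step 1: The rate law is rate = k[NO]^1[O₃]^1
Step 2: Substitute: rate = 0.48 × (0.73)^1 × (0.62)^1
Step 3: rate = 0.48 × 0.73 × 0.62 = 0.217248 M/s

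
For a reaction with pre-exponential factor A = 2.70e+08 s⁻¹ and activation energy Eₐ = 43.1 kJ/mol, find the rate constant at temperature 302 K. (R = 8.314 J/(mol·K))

9.47e+00 s⁻¹

Step 1: Use the Arrhenius equation: k = A × exp(-Eₐ/RT)
Step 2: Convert Eₐ to J/mol: 43.1 kJ/mol = 43100 J/mol
Step 3: Calculate the exponent: -Eₐ/(RT) = -43100/(8.314 × 302) = -17.16565
Step 4: k = 2.70e+08 × exp(-17.16565)
Step 5: k = 2.70e+08 × 3.50795e-08 = 9.4715e+00 s⁻¹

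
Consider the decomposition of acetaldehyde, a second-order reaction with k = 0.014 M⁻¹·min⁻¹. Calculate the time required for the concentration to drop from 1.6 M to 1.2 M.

14.88 min

Step 1: For second-order: t = (1/[CH₃CHO] - 1/[CH₃CHO]₀)/k
Step 2: t = (1/1.2 - 1/1.6)/0.014
Step 3: t = (0.8333 - 0.625)/0.014
Step 4: t = 0.2083/0.014 = 14.88 min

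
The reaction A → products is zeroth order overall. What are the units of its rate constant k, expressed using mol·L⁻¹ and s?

mol·L⁻¹·s⁻¹

Step 1: For overall order n, rate = k × (concentration)^n.
Step 2: Rate has units mol·L⁻¹·s⁻¹; concentration term has units (mol·L⁻¹)^0.
Step 3: k = rate / (concentration)^n, so units of k = (mol·L⁻¹)^(1-0)·s⁻¹ = mol·L⁻¹·s⁻¹.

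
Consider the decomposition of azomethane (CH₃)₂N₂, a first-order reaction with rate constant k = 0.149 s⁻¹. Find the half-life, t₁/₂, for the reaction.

4.652 s

Step 1: For a first-order reaction, t₁/₂ = ln(2)/k
Step 2: t₁/₂ = ln(2)/0.149
Step 3: t₁/₂ = 0.6931/0.149 = 4.652 s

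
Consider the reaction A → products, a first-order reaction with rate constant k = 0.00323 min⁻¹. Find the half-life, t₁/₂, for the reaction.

214.6 min

Step 1: For a first-order reaction, t₁/₂ = ln(2)/k
Step 2: t₁/₂ = ln(2)/0.00323
Step 3: t₁/₂ = 0.6931/0.00323 = 214.6 min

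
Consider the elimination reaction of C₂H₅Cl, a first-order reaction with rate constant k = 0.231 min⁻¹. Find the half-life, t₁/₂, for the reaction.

3.001 min

Step 1: For a first-order reaction, t₁/₂ = ln(2)/k
Step 2: t₁/₂ = ln(2)/0.231
Step 3: t₁/₂ = 0.6931/0.231 = 3.001 min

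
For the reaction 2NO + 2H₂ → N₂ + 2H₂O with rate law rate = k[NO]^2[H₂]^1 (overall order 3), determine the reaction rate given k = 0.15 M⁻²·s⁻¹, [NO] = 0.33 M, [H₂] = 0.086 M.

0.001405 M/s

Step 1: The rate law is rate = k[NO]^2[H₂]^1, overall order = 2+1 = 3
Step 2: Substitute values: rate = 0.15 × (0.33)^2 × (0.086)^1
Step 3: rate = 0.15 × 0.1089 × 0.086 = 0.00140481 M/s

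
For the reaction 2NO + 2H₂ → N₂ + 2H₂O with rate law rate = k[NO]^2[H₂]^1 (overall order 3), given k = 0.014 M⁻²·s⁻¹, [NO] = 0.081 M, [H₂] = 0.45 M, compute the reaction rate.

4.133e-05 M/s

Step 1: The rate law is rate = k[NO]^2[H₂]^1, overall order = 2+1 = 3
Step 2: Substitute values: rate = 0.014 × (0.081)^2 × (0.45)^1
Step 3: rate = 0.014 × 0.006561 × 0.45 = 4.13343e-05 M/s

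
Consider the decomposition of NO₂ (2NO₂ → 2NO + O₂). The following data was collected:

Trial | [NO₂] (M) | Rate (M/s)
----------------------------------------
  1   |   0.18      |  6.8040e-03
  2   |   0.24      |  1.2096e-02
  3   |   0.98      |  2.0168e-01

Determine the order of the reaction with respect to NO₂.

second order (2)

Step 1: Compare trials to find order n where rate₂/rate₁ = ([NO₂]₂/[NO₂]₁)^n
Step 2: rate₂/rate₁ = 1.2096e-02/6.8040e-03 = 1.778
Step 3: [NO₂]₂/[NO₂]₁ = 0.24/0.18 = 1.333
Step 4: n = ln(1.778)/ln(1.333) = 2.00 ≈ 2
Step 5: The reaction is second order in NO₂.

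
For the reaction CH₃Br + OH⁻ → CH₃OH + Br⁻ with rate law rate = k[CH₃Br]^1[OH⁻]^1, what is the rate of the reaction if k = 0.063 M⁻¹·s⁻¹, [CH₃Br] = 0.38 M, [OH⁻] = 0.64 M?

0.01532 M/s

Step 1: The rate law is rate = k[CH₃Br]^1[OH⁻]^1
Step 2: Substitute: rate = 0.063 × (0.38)^1 × (0.64)^1
Step 3: rate = 0.063 × 0.38 × 0.64 = 0.0153216 M/s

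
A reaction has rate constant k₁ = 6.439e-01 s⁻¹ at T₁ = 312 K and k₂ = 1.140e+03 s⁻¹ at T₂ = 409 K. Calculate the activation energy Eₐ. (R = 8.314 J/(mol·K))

81.8 kJ/mol

Step 1: Use the two-temperature Arrhenius form: ln(k₂/k₁) = -Eₐ/R × (1/T₂ - 1/T₁)
Step 2: ln(k₂/k₁) = ln(1.140e+03/6.439e-01) = ln(1770.46) = 7.479
Step 3: 1/T₂ - 1/T₁ = 1/409 - 1/312 = -7.601404e-04 K⁻¹
Step 4: Eₐ = -R × ln(k₂/k₁) / (1/T₂ - 1/T₁) = -8.314 × 7.479 / -7.601404e-04
Step 5: Eₐ = 8.1801e+04 J/mol = 81.8 kJ/mol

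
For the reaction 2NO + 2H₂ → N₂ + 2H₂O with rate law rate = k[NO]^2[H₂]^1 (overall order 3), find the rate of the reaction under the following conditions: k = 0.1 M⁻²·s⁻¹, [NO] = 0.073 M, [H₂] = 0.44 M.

0.0002345 M/s

Step 1: The rate law is rate = k[NO]^2[H₂]^1, overall order = 2+1 = 3
Step 2: Substitute values: rate = 0.1 × (0.073)^2 × (0.44)^1
Step 3: rate = 0.1 × 0.005329 × 0.44 = 0.000234476 M/s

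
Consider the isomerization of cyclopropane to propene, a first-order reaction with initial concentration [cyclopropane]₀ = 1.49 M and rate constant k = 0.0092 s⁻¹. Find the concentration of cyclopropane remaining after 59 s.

0.8659 M

Step 1: For a first-order reaction: [cyclopropane] = [cyclopropane]₀ × e^(-kt)
Step 2: [cyclopropane] = 1.49 × e^(-0.0092 × 59)
Step 3: [cyclopropane] = 1.49 × e^(-0.5428)
Step 4: [cyclopropane] = 1.49 × 0.581119 = 0.8659 M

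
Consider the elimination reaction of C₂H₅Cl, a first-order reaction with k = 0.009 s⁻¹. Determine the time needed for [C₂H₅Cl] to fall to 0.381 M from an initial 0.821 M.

85.3 s

Step 1: For first-order: t = ln([C₂H₅Cl]₀/[C₂H₅Cl])/k
Step 2: t = ln(0.821/0.381)/0.009
Step 3: t = ln(2.155)/0.009
Step 4: t = 0.7677/0.009 = 85.3 s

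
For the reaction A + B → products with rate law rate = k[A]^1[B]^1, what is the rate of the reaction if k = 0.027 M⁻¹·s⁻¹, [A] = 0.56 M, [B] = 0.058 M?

0.000877 M/s

Step 1: The rate law is rate = k[A]^1[B]^1
Step 2: Substitute: rate = 0.027 × (0.56)^1 × (0.058)^1
Step 3: rate = 0.027 × 0.56 × 0.058 = 0.00087696 M/s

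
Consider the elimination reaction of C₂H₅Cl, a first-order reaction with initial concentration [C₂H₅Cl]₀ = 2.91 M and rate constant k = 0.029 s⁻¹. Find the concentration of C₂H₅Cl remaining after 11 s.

2.115 M

Step 1: For a first-order reaction: [C₂H₅Cl] = [C₂H₅Cl]₀ × e^(-kt)
Step 2: [C₂H₅Cl] = 2.91 × e^(-0.029 × 11)
Step 3: [C₂H₅Cl] = 2.91 × e^(-0.319)
Step 4: [C₂H₅Cl] = 2.91 × 0.726876 = 2.115 M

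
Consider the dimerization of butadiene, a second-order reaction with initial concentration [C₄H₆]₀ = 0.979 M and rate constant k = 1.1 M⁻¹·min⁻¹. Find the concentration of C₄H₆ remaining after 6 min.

0.1312 M

Step 1: For a second-order reaction: 1/[C₄H₆] = 1/[C₄H₆]₀ + kt
Step 2: 1/[C₄H₆] = 1/0.979 + 1.1 × 6
Step 3: 1/[C₄H₆] = 1.021 + 6.6 = 7.621
Step 4: [C₄H₆] = 1/7.621 = 0.1312 M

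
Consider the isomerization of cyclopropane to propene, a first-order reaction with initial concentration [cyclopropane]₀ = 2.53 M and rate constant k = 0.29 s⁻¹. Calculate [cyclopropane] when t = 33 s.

0.0001766 M

Step 1: For a first-order reaction: [cyclopropane] = [cyclopropane]₀ × e^(-kt)
Step 2: [cyclopropane] = 2.53 × e^(-0.29 × 33)
Step 3: [cyclopropane] = 2.53 × e^(-9.57)
Step 4: [cyclopropane] = 2.53 × 6.97914e-05 = 0.0001766 M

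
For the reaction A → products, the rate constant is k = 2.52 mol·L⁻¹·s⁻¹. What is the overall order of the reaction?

zeroth order (0)

Step 1: The units of k for an nth-order reaction are (concentration)^(1-n)·(time)⁻¹.
Step 2: Here k has units mol·L⁻¹·s⁻¹, so the concentration exponent is 1.
Step 3: 1 - n = 1 ⇒ n = 0. The reaction is zeroth order.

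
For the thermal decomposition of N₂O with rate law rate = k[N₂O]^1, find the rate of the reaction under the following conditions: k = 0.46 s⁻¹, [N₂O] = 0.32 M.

0.1472 M/s

Step 1: Identify the rate law: rate = k[N₂O]^1
Step 2: Substitute values: rate = 0.46 × (0.32)^1
Step 3: Calculate: rate = 0.46 × 0.32 = 0.1472 M/s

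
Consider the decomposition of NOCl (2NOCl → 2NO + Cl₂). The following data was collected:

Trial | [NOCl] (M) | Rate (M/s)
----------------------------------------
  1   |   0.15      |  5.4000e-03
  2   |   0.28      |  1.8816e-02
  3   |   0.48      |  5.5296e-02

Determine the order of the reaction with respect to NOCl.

second order (2)

Step 1: Compare trials to find order n where rate₂/rate₁ = ([NOCl]₂/[NOCl]₁)^n
Step 2: rate₂/rate₁ = 1.8816e-02/5.4000e-03 = 3.484
Step 3: [NOCl]₂/[NOCl]₁ = 0.28/0.15 = 1.867
Step 4: n = ln(3.484)/ln(1.867) = 2.00 ≈ 2
Step 5: The reaction is second order in NOCl.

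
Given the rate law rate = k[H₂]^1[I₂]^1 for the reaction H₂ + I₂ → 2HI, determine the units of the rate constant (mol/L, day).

(mol/L)⁻¹·day⁻¹

Step 1: Overall order = 1 + 1 = 2.
Step 2: rate has units mol/L·day⁻¹; [H₂]^1[I₂]^1 has units (mol/L)^2.
Step 3: k = rate/([H₂]^1[I₂]^1), so units of k = (mol/L)^(1-2)·day⁻¹ = (mol/L)⁻¹·day⁻¹.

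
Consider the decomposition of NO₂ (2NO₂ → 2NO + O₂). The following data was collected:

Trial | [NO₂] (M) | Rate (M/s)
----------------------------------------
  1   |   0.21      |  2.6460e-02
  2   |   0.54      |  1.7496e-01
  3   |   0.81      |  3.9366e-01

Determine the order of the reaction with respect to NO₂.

second order (2)

Step 1: Compare trials to find order n where rate₂/rate₁ = ([NO₂]₂/[NO₂]₁)^n
Step 2: rate₂/rate₁ = 1.7496e-01/2.6460e-02 = 6.612
Step 3: [NO₂]₂/[NO₂]₁ = 0.54/0.21 = 2.571
Step 4: n = ln(6.612)/ln(2.571) = 2.00 ≈ 2
Step 5: The reaction is second order in NO₂.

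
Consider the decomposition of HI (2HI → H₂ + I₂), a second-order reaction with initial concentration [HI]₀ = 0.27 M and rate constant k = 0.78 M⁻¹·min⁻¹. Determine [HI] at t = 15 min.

0.06492 M

Step 1: For a second-order reaction: 1/[HI] = 1/[HI]₀ + kt
Step 2: 1/[HI] = 1/0.27 + 0.78 × 15
Step 3: 1/[HI] = 3.704 + 11.7 = 15.4
Step 4: [HI] = 1/15.4 = 0.06492 M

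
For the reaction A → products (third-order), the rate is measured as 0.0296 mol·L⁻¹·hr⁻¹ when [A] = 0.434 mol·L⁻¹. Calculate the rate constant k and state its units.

0.3621 (mol·L⁻¹)⁻²·hr⁻¹

Step 1: rate = k[A]^3, so k = rate / [A]^3.
Step 2: k = 0.0296 / (0.434)^3 = 0.0296 / 0.08175.
Step 3: k = 0.3621 (mol·L⁻¹)⁻²·hr⁻¹.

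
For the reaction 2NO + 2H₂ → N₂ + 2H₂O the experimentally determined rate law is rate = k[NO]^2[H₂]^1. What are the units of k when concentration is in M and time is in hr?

M⁻²·hr⁻¹

Step 1: Overall order = 2 + 1 = 3.
Step 2: rate has units M·hr⁻¹; [NO]^2[H₂]^1 has units M^3.
Step 3: k = rate/([NO]^2[H₂]^1), so units of k = M^(1-3)·hr⁻¹ = M⁻²·hr⁻¹.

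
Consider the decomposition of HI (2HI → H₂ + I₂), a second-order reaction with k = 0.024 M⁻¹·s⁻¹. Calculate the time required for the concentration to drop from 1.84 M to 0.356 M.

94.4 s

Step 1: For second-order: t = (1/[HI] - 1/[HI]₀)/k
Step 2: t = (1/0.356 - 1/1.84)/0.024
Step 3: t = (2.809 - 0.5435)/0.024
Step 4: t = 2.266/0.024 = 94.4 s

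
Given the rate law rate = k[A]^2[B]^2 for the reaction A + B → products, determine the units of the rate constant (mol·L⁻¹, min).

(mol·L⁻¹)⁻³·min⁻¹

Step 1: Overall order = 2 + 2 = 4.
Step 2: rate has units mol·L⁻¹·min⁻¹; [A]^2[B]^2 has units (mol·L⁻¹)^4.
Step 3: k = rate/([A]^2[B]^2), so units of k = (mol·L⁻¹)^(1-4)·min⁻¹ = (mol·L⁻¹)⁻³·min⁻¹.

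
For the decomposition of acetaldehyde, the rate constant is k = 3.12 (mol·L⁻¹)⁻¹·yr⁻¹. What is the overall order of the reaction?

second order (2)

Step 1: The units of k for an nth-order reaction are (concentration)^(1-n)·(time)⁻¹.
Step 2: Here k has units (mol·L⁻¹)⁻¹·yr⁻¹, so the concentration exponent is -1.
Step 3: 1 - n = -1 ⇒ n = 2. The reaction is second order.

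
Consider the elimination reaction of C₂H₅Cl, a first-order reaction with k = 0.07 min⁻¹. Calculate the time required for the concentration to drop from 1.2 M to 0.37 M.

16.81 min

Step 1: For first-order: t = ln([C₂H₅Cl]₀/[C₂H₅Cl])/k
Step 2: t = ln(1.2/0.37)/0.07
Step 3: t = ln(3.243)/0.07
Step 4: t = 1.177/0.07 = 16.81 min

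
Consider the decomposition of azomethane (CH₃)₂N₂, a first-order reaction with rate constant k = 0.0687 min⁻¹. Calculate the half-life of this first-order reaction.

10.09 min

Step 1: For a first-order reaction, t₁/₂ = ln(2)/k
Step 2: t₁/₂ = ln(2)/0.0687
Step 3: t₁/₂ = 0.6931/0.0687 = 10.09 min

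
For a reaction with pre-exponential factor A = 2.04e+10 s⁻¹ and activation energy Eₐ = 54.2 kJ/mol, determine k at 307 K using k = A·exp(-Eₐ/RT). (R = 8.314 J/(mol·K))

1.22e+01 s⁻¹

Step 1: Use the Arrhenius equation: k = A × exp(-Eₐ/RT)
Step 2: Convert Eₐ to J/mol: 54.2 kJ/mol = 54200 J/mol
Step 3: Calculate the exponent: -Eₐ/(RT) = -54200/(8.314 × 307) = -21.23493
Step 4: k = 2.04e+10 × exp(-21.23493)
Step 5: k = 2.04e+10 × 5.99497e-10 = 1.2230e+01 s⁻¹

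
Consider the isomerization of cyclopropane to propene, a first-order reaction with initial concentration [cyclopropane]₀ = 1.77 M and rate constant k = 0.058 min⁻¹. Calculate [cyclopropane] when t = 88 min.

0.01075 M

Step 1: For a first-order reaction: [cyclopropane] = [cyclopropane]₀ × e^(-kt)
Step 2: [cyclopropane] = 1.77 × e^(-0.058 × 88)
Step 3: [cyclopropane] = 1.77 × e^(-5.104)
Step 4: [cyclopropane] = 1.77 × 0.00607241 = 0.01075 M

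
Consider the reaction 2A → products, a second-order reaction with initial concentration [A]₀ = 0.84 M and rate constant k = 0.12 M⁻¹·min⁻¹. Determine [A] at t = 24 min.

0.2457 M

Step 1: For a second-order reaction: 1/[A] = 1/[A]₀ + kt
Step 2: 1/[A] = 1/0.84 + 0.12 × 24
Step 3: 1/[A] = 1.19 + 2.88 = 4.07
Step 4: [A] = 1/4.07 = 0.2457 M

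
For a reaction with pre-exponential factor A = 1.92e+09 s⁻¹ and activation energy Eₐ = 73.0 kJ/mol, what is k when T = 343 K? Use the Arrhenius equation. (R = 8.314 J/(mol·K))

1.47e-02 s⁻¹

Step 1: Use the Arrhenius equation: k = A × exp(-Eₐ/RT)
Step 2: Convert Eₐ to J/mol: 73.0 kJ/mol = 73000 J/mol
Step 3: Calculate the exponent: -Eₐ/(RT) = -73000/(8.314 × 343) = -25.59875
Step 4: k = 1.92e+09 × exp(-25.59875)
Step 5: k = 1.92e+09 × 7.63140e-12 = 1.4652e-02 s⁻¹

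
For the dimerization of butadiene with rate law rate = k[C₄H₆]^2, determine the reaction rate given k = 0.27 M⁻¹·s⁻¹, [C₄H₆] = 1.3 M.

0.4563 M/s

Step 1: Identify the rate law: rate = k[C₄H₆]^2
Step 2: Substitute values: rate = 0.27 × (1.3)^2
Step 3: Calculate: rate = 0.27 × 1.69 = 0.4563 M/s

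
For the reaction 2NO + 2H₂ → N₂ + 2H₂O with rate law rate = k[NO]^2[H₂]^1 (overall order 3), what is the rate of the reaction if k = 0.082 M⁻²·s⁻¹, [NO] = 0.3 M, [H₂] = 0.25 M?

0.001845 M/s

Step 1: The rate law is rate = k[NO]^2[H₂]^1, overall order = 2+1 = 3
Step 2: Substitute values: rate = 0.082 × (0.3)^2 × (0.25)^1
Step 3: rate = 0.082 × 0.09 × 0.25 = 0.001845 M/s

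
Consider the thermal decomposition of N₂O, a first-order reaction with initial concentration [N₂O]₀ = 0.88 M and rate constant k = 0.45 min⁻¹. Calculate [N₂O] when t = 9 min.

0.01533 M

Step 1: For a first-order reaction: [N₂O] = [N₂O]₀ × e^(-kt)
Step 2: [N₂O] = 0.88 × e^(-0.45 × 9)
Step 3: [N₂O] = 0.88 × e^(-4.05)
Step 4: [N₂O] = 0.88 × 0.0174224 = 0.01533 M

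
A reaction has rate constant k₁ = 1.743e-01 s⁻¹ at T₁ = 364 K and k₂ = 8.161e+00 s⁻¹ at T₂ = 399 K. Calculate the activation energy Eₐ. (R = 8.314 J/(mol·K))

132.7 kJ/mol

Step 1: Use the two-temperature Arrhenius form: ln(k₂/k₁) = -Eₐ/R × (1/T₂ - 1/T₁)
Step 2: ln(k₂/k₁) = ln(8.161e+00/1.743e-01) = ln(46.8216) = 3.84634
Step 3: 1/T₂ - 1/T₁ = 1/399 - 1/364 = -2.409871e-04 K⁻¹
Step 4: Eₐ = -R × ln(k₂/k₁) / (1/T₂ - 1/T₁) = -8.314 × 3.84634 / -2.409871e-04
Step 5: Eₐ = 1.3270e+05 J/mol = 132.7 kJ/mol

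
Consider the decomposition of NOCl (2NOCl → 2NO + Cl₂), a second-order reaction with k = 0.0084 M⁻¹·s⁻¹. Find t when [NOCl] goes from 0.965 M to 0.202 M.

466 s

Step 1: For second-order: t = (1/[NOCl] - 1/[NOCl]₀)/k
Step 2: t = (1/0.202 - 1/0.965)/0.0084
Step 3: t = (4.95 - 1.036)/0.0084
Step 4: t = 3.914/0.0084 = 466 s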